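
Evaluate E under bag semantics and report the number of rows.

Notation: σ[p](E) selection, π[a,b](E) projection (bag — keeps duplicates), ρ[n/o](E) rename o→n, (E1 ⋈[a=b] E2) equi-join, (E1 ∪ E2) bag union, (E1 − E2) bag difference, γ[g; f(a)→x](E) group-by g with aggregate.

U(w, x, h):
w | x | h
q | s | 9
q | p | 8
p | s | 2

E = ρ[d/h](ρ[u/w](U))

Stepwise |·|:
  U → 3
  ρ[u/w](U) → 3
  ρ[d/h](ρ[u/w](U)) → 3

|E| = 3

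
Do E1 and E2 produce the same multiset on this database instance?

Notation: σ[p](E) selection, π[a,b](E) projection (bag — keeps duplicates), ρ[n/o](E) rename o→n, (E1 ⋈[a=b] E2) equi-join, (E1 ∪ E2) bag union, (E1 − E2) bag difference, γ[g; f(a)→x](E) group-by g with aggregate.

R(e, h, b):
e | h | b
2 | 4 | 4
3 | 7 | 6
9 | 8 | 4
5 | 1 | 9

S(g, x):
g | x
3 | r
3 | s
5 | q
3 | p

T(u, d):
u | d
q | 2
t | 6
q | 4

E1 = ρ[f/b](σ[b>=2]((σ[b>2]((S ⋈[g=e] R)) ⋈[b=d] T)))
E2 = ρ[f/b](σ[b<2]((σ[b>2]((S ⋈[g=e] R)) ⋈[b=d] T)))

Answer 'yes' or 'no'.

E1 stepwise |·|:
  S → 4
  R → 4
  (S ⋈[g=e] R) → 4
  σ[b>2]((S ⋈[g=e] R)) → 4
  T → 3
  (σ[b>2]((S ⋈[g=e] R)) ⋈[b=d] T) → 3
  σ[b>=2]((σ[b>2]((S ⋈[g=e] R)) ⋈[b=d] T)) → 3
  ρ[f/b](σ[b>=2]((σ[b>2]((S ⋈[g=e] R)) ⋈[b=d] T))) → 3
E2 stepwise |·|:
  S → 4
  R → 4
  (S ⋈[g=e] R) → 4
  σ[b>2]((S ⋈[g=e] R)) → 4
  T → 3
  (σ[b>2]((S ⋈[g=e] R)) ⋈[b=d] T) → 3
  σ[b<2]((σ[b>2]((S ⋈[g=e] R)) ⋈[b=d] T)) → 0
  ρ[f/b](σ[b<2]((σ[b>2]((S ⋈[g=e] R)) ⋈[b=d] T))) → 0

E1 result:
g | x | e | h | f | u | d
3 | p | 3 | 7 | 6 | t | 6
3 | r | 3 | 7 | 6 | t | 6
3 | s | 3 | 7 | 6 | t | 6
E2 result:
g | x | e | h | f | u | d
(0 rows)
Witness: (3, 'r', 3, 7, 6, 't', 6) appears 1× in E1 but 0× in E2.

no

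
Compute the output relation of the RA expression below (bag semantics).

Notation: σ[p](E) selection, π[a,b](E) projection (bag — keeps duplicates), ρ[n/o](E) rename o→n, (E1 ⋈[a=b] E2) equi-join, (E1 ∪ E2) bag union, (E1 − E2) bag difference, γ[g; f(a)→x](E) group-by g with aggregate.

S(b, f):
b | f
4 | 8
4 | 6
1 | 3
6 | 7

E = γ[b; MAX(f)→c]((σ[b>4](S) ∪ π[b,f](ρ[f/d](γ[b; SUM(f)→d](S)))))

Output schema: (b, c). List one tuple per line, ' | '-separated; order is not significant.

Per-node cardinality:
  S → 4
  σ[b>4](S) → 1
  S → 4
  γ[b; SUM(f)→d](S) → 3
  ρ[f/d](γ[b; SUM(f)→d](S)) → 3
  π[b,f](ρ[f/d](γ[b; SUM(f)→d](S))) → 3
  (σ[b>4](S) ∪ π[b,f](ρ[f/d](γ[b; SUM(f)→d](S)))) → 4
  γ[b; MAX(f)→c]((σ[b>4](S) ∪ π[b,f](ρ[f/d](γ[b; SUM(f)→d](S))))) → 3

== RESULT ==
b | c
1 | 3
4 | 14
6 | 7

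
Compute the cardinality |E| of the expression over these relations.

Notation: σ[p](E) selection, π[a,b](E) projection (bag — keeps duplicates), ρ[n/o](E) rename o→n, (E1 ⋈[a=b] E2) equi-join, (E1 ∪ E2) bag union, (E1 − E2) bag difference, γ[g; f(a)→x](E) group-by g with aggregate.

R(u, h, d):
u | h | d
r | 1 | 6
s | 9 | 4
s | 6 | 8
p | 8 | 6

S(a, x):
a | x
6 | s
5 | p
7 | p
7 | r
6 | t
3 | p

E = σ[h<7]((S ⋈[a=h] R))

Per-node cardinality:
  S → 6
  R → 4
  (S ⋈[a=h] R) → 2
  σ[h<7]((S ⋈[a=h] R)) → 2

|E| = 2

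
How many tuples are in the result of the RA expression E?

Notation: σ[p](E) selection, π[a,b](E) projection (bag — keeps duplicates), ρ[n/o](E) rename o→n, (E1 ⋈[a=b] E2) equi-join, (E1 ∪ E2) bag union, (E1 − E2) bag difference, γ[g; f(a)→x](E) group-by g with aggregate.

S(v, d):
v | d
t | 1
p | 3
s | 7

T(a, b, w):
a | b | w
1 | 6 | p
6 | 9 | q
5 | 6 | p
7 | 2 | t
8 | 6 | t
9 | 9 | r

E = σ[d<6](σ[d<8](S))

Row counts bottom-up:
  S → 3
  σ[d<8](S) → 3
  σ[d<6](σ[d<8](S)) → 2

|E| = 2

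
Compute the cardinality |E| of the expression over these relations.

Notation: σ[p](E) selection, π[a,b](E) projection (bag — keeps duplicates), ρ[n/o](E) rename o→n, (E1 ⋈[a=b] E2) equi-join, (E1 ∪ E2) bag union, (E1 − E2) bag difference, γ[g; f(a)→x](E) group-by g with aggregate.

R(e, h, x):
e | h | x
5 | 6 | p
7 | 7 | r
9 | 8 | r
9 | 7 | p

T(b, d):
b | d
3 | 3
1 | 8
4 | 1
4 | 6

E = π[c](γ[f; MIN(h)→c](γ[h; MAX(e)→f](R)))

Per-node cardinality:
  R → 4
  γ[h; MAX(e)→f](R) → 3
  γ[f; MIN(h)→c](γ[h; MAX(e)→f](R)) → 2
  π[c](γ[f; MIN(h)→c](γ[h; MAX(e)→f](R))) → 2

|E| = 2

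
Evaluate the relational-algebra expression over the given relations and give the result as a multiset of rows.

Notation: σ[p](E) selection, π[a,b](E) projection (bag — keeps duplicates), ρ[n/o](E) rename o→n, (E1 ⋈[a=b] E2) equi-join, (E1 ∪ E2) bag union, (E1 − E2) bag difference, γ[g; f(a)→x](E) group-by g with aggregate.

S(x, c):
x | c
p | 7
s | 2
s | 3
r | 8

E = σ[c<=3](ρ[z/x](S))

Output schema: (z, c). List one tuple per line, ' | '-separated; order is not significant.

Stepwise |·|:
  S → 4
  ρ[z/x](S) → 4
  σ[c<=3](ρ[z/x](S)) → 2

== RESULT ==
z | c
s | 2
s | 3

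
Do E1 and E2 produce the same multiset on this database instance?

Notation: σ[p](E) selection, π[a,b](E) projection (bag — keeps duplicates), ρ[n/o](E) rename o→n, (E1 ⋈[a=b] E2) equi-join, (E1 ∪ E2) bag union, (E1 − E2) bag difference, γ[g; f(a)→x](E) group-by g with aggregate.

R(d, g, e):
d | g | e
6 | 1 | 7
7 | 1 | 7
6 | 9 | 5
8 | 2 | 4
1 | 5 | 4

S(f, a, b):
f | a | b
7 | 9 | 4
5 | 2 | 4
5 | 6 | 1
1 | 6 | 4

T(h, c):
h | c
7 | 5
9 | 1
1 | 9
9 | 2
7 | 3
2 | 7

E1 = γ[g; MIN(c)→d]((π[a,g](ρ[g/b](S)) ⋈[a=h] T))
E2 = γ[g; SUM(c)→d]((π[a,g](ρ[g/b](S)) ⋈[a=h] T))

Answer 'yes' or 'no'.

E1 subexpression sizes:
  S → 4
  ρ[g/b](S) → 4
  π[a,g](ρ[g/b](S)) → 4
  T → 6
  (π[a,g](ρ[g/b](S)) ⋈[a=h] T) → 3
  γ[g; MIN(c)→d]((π[a,g](ρ[g/b](S)) ⋈[a=h] T)) → 1
E2 subexpression sizes:
  S → 4
  ρ[g/b](S) → 4
  π[a,g](ρ[g/b](S)) → 4
  T → 6
  (π[a,g](ρ[g/b](S)) ⋈[a=h] T) → 3
  γ[g; SUM(c)→d]((π[a,g](ρ[g/b](S)) ⋈[a=h] T)) → 1

E1 result:
g | d
4 | 1
E2 result:
g | d
4 | 10
Witness: (4, 10) appears 0× in E1 but 1× in E2.

no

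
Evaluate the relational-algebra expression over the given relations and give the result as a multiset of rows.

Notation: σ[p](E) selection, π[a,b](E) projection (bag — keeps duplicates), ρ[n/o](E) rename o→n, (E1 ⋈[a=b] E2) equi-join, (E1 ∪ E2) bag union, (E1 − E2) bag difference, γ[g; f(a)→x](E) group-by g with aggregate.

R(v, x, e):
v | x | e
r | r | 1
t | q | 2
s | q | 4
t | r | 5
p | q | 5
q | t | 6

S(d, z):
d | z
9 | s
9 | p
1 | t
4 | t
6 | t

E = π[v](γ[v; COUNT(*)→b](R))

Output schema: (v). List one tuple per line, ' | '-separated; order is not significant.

Row counts bottom-up:
  R → 6
  γ[v; COUNT(*)→b](R) → 5
  π[v](γ[v; COUNT(*)→b](R)) → 5

== RESULT ==
v
p
q
r
s
t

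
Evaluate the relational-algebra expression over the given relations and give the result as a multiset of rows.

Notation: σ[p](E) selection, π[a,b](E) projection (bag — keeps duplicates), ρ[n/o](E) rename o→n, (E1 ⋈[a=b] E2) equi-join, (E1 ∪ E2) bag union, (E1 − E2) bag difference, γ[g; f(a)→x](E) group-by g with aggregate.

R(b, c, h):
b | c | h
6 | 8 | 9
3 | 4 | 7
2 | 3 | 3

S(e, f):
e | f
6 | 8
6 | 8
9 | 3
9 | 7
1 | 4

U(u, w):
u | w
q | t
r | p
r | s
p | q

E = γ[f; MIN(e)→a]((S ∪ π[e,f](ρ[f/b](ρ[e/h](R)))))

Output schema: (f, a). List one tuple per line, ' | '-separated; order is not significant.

Per-node cardinality:
  S → 5
  R → 3
  ρ[e/h](R) → 3
  ρ[f/b](ρ[e/h](R)) → 3
  π[e,f](ρ[f/b](ρ[e/h](R))) → 3
  (S ∪ π[e,f](ρ[f/b](ρ[e/h](R)))) → 8
  γ[f; MIN(e)→a]((S ∪ π[e,f](ρ[f/b](ρ[e/h](R))))) → 6

== RESULT ==
f | a
2 | 3
3 | 7
4 | 1
6 | 9
7 | 9
8 | 6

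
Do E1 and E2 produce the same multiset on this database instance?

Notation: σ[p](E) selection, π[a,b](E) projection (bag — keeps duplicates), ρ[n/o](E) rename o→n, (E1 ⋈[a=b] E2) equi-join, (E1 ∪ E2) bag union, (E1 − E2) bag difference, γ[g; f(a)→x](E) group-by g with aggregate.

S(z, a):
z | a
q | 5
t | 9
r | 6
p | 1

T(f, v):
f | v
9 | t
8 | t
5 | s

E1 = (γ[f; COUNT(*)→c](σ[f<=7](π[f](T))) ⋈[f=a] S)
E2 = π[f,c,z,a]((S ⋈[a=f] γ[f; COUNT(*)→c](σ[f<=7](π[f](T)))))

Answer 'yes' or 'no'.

E1 stepwise |·|:
  T → 3
  π[f](T) → 3
  σ[f<=7](π[f](T)) → 1
  γ[f; COUNT(*)→c](σ[f<=7](π[f](T))) → 1
  S → 4
  (γ[f; COUNT(*)→c](σ[f<=7](π[f](T))) ⋈[f=a] S) → 1
E2 stepwise |·|:
  S → 4
  T → 3
  π[f](T) → 3
  σ[f<=7](π[f](T)) → 1
  γ[f; COUNT(*)→c](σ[f<=7](π[f](T))) → 1
  (S ⋈[a=f] γ[f; COUNT(*)→c](σ[f<=7](π[f](T)))) → 1
  π[f,c,z,a]((S ⋈[a=f] γ[f; COUNT(*)→c](σ[f<=7](π[f](T))))) → 1

E1 and E2 produce the same multiset:
f | c | z | a
5 | 1 | q | 5

yes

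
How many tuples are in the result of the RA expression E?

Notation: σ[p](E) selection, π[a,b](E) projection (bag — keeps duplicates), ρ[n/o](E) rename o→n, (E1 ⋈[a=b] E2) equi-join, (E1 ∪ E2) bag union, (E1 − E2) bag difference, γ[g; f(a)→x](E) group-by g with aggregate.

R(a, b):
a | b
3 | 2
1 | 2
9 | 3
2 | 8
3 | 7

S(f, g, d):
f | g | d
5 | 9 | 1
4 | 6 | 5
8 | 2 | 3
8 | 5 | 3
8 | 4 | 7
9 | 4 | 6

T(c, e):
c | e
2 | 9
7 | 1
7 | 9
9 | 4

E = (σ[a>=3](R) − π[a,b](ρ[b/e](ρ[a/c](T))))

Subexpression sizes:
  R → 5
  σ[a>=3](R) → 3
  T → 4
  ρ[a/c](T) → 4
  ρ[b/e](ρ[a/c](T)) → 4
  π[a,b](ρ[b/e](ρ[a/c](T))) → 4
  (σ[a>=3](R) − π[a,b](ρ[b/e](ρ[a/c](T)))) → 3

|E| = 3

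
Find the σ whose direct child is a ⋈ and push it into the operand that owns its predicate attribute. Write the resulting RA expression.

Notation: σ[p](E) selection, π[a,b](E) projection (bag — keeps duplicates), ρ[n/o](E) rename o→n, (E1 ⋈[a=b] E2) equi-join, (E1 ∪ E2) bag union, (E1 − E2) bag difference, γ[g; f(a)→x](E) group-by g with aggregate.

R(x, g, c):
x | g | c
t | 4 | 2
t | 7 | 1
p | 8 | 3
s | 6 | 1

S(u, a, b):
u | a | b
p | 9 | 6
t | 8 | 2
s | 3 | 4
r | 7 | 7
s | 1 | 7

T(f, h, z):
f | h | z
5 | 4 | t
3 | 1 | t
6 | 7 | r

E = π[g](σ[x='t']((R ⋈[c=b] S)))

σ filters on x, owned by the left side.
E' = π[g]((σ[x='t'](R) ⋈[c=b] S))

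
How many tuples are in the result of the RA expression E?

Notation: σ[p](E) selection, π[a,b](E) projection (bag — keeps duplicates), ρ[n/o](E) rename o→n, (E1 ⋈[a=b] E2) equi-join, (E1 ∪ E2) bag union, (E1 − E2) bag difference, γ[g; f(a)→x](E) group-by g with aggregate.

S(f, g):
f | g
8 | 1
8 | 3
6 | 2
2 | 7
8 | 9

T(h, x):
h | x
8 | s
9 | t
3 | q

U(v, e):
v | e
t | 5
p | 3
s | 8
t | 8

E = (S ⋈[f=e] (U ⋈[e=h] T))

Row counts bottom-up:
  S → 5
  U → 4
  T → 3
  (U ⋈[e=h] T) → 3
  (S ⋈[f=e] (U ⋈[e=h] T)) → 6

|E| = 6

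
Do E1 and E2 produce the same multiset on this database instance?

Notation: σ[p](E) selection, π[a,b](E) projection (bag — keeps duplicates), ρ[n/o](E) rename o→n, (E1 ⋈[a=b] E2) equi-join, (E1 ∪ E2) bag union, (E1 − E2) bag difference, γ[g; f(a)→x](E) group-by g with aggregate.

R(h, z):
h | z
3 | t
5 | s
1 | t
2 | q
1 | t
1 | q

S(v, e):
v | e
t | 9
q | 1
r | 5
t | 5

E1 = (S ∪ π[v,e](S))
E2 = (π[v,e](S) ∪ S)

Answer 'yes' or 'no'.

E1 row counts bottom-up:
  S → 4
  S → 4
  π[v,e](S) → 4
  (S ∪ π[v,e](S)) → 8
E2 row counts bottom-up:
  S → 4
  π[v,e](S) → 4
  S → 4
  (π[v,e](S) ∪ S) → 8

E1 and E2 produce the same multiset:
v | e
q | 1
q | 1
r | 5
r | 5
t | 5
t | 5
t | 9
t | 9

yes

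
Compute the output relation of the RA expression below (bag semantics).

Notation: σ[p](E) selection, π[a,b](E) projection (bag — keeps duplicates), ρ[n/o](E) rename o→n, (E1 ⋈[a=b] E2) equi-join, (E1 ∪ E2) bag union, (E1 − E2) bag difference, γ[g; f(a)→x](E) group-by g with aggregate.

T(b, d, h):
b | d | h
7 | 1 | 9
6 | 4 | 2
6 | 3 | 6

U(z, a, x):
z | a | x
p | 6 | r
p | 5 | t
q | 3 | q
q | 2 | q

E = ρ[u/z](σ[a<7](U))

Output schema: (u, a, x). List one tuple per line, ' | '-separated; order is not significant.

Per-node cardinality:
  U → 4
  σ[a<7](U) → 4
  ρ[u/z](σ[a<7](U)) → 4

== RESULT ==
u | a | x
p | 5 | t
p | 6 | r
q | 2 | q
q | 3 | q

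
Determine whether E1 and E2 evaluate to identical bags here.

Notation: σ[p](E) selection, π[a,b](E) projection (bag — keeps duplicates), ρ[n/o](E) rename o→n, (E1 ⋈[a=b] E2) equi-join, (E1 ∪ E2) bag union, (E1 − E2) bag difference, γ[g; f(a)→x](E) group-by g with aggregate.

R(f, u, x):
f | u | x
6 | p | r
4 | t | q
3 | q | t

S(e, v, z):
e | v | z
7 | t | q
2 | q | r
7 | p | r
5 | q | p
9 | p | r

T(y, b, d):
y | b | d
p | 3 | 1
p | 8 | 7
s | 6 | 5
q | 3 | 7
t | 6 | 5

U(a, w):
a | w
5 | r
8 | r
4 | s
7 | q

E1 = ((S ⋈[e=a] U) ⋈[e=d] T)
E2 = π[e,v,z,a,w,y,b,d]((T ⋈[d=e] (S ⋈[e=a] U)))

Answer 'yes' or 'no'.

E1 per-node cardinality:
  S → 5
  U → 4
  (S ⋈[e=a] U) → 3
  T → 5
  ((S ⋈[e=a] U) ⋈[e=d] T) → 6
E2 per-node cardinality:
  T → 5
  S → 5
  U → 4
  (S ⋈[e=a] U) → 3
  (T ⋈[d=e] (S ⋈[e=a] U)) → 6
  π[e,v,z,a,w,y,b,d]((T ⋈[d=e] (S ⋈[e=a] U))) → 6

E1 and E2 produce the same multiset:
e | v | z | a | w | y | b | d
5 | q | p | 5 | r | s | 6 | 5
5 | q | p | 5 | r | t | 6 | 5
7 | p | r | 7 | q | p | 8 | 7
7 | p | r | 7 | q | q | 3 | 7
7 | t | q | 7 | q | p | 8 | 7
7 | t | q | 7 | q | q | 3 | 7

yes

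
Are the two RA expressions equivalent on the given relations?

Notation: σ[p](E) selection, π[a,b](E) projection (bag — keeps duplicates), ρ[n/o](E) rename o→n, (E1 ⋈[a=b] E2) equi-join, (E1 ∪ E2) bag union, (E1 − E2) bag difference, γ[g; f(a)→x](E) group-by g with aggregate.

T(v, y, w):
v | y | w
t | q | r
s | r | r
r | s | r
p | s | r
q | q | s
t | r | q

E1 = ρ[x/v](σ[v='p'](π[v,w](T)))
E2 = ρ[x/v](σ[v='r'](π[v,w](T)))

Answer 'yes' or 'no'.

E1 stepwise |·|:
  T → 6
  π[v,w](T) → 6
  σ[v='p'](π[v,w](T)) → 1
  ρ[x/v](σ[v='p'](π[v,w](T))) → 1
E2 stepwise |·|:
  T → 6
  π[v,w](T) → 6
  σ[v='r'](π[v,w](T)) → 1
  ρ[x/v](σ[v='r'](π[v,w](T))) → 1

E1 result:
x | w
p | r
E2 result:
x | w
r | r
Witness: ('p', 'r') appears 1× in E1 but 0× in E2.

no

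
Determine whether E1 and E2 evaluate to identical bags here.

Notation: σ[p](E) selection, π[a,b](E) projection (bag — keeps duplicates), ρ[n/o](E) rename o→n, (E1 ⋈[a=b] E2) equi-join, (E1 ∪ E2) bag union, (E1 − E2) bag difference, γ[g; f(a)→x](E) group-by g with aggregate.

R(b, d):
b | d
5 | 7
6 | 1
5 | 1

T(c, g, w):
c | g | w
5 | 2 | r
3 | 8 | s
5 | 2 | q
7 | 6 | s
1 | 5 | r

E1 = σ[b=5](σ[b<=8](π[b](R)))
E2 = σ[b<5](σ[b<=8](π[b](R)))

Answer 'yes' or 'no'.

E1 stepwise |·|:
  R → 3
  π[b](R) → 3
  σ[b<=8](π[b](R)) → 3
  σ[b=5](σ[b<=8](π[b](R))) → 2
E2 stepwise |·|:
  R → 3
  π[b](R) → 3
  σ[b<=8](π[b](R)) → 3
  σ[b<5](σ[b<=8](π[b](R))) → 0

E1 result:
b
5
5
E2 result:
b
(0 rows)
Witness: (5,) appears 2× in E1 but 0× in E2.

no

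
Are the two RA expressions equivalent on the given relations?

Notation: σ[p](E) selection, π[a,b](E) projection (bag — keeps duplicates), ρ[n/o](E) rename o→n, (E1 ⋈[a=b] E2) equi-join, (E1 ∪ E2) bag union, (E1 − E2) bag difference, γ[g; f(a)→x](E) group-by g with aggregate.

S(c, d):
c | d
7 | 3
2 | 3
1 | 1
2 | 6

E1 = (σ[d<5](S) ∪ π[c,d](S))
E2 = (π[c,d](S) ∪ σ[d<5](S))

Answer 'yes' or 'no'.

E1 row counts bottom-up:
  S → 4
  σ[d<5](S) → 3
  S → 4
  π[c,d](S) → 4
  (σ[d<5](S) ∪ π[c,d](S)) → 7
E2 row counts bottom-up:
  S → 4
  π[c,d](S) → 4
  S → 4
  σ[d<5](S) → 3
  (π[c,d](S) ∪ σ[d<5](S)) → 7

E1 and E2 produce the same multiset:
c | d
1 | 1
1 | 1
2 | 3
2 | 3
2 | 6
7 | 3
7 | 3

yes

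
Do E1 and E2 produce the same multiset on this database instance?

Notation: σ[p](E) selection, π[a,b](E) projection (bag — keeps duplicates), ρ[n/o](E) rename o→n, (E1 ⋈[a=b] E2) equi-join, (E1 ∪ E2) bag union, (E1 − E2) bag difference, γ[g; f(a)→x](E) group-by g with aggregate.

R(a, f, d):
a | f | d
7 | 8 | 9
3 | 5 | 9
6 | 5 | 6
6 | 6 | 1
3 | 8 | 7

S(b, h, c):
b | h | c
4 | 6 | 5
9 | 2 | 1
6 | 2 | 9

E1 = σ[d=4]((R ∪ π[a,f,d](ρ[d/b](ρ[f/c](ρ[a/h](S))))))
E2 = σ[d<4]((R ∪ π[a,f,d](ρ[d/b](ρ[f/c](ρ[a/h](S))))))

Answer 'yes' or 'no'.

E1 per-node cardinality:
  R → 5
  S → 3
  ρ[a/h](S) → 3
  ρ[f/c](ρ[a/h](S)) → 3
  ρ[d/b](ρ[f/c](ρ[a/h](S))) → 3
  π[a,f,d](ρ[d/b](ρ[f/c](ρ[a/h](S)))) → 3
  (R ∪ π[a,f,d](ρ[d/b](ρ[f/c](ρ[a/h](S))))) → 8
  σ[d=4]((R ∪ π[a,f,d](ρ[d/b](ρ[f/c](ρ[a/h](S)))))) → 1
E2 per-node cardinality:
  R → 5
  S → 3
  ρ[a/h](S) → 3
  ρ[f/c](ρ[a/h](S)) → 3
  ρ[d/b](ρ[f/c](ρ[a/h](S))) → 3
  π[a,f,d](ρ[d/b](ρ[f/c](ρ[a/h](S)))) → 3
  (R ∪ π[a,f,d](ρ[d/b](ρ[f/c](ρ[a/h](S))))) → 8
  σ[d<4]((R ∪ π[a,f,d](ρ[d/b](ρ[f/c](ρ[a/h](S)))))) → 1

E1 result:
a | f | d
6 | 5 | 4
E2 result:
a | f | d
6 | 6 | 1
Witness: (6, 6, 1) appears 0× in E1 but 1× in E2.

no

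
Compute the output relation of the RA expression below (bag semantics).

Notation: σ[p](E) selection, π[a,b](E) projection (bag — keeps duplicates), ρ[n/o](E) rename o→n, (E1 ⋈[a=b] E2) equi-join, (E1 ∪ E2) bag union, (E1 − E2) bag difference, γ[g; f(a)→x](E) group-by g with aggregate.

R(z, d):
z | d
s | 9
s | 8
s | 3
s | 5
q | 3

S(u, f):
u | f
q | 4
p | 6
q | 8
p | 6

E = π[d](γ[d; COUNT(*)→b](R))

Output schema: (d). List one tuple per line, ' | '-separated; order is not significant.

Per-node cardinality:
  R → 5
  γ[d; COUNT(*)→b](R) → 4
  π[d](γ[d; COUNT(*)→b](R)) → 4

== RESULT ==
d
3
5
8
9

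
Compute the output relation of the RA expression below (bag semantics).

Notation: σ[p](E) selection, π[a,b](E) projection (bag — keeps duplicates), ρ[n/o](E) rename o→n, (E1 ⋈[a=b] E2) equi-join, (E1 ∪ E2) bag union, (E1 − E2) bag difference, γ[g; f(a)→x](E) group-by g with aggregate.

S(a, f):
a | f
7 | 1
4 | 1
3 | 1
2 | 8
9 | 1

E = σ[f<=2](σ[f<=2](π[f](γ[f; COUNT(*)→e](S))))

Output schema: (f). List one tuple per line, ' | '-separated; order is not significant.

Subexpression sizes:
  S → 5
  γ[f; COUNT(*)→e](S) → 2
  π[f](γ[f; COUNT(*)→e](S)) → 2
  σ[f<=2](π[f](γ[f; COUNT(*)→e](S))) → 1
  σ[f<=2](σ[f<=2](π[f](γ[f; COUNT(*)→e](S)))) → 1

== RESULT ==
f
1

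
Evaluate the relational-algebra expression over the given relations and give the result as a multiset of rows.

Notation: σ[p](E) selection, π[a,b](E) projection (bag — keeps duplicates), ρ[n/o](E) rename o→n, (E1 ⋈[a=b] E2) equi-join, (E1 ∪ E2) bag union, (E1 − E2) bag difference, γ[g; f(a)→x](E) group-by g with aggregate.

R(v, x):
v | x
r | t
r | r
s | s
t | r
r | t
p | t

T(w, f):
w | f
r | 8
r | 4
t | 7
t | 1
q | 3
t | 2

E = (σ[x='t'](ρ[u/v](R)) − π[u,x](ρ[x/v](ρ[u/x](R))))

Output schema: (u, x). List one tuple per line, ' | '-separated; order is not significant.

Subexpression sizes:
  R → 6
  ρ[u/v](R) → 6
  σ[x='t'](ρ[u/v](R)) → 3
  R → 6
  ρ[u/x](R) → 6
  ρ[x/v](ρ[u/x](R)) → 6
  π[u,x](ρ[x/v](ρ[u/x](R))) → 6
  (σ[x='t'](ρ[u/v](R)) − π[u,x](ρ[x/v](ρ[u/x](R)))) → 2

== RESULT ==
u | x
p | t
r | t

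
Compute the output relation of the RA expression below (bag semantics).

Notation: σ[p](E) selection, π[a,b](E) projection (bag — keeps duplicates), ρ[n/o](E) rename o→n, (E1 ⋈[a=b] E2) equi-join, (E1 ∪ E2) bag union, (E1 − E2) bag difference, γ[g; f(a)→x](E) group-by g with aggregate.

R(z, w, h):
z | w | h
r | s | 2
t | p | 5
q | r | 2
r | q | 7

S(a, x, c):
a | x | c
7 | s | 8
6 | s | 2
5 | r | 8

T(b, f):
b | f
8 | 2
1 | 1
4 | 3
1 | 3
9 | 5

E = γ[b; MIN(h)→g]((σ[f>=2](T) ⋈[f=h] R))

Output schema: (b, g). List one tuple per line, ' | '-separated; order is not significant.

Per-node cardinality:
  T → 5
  σ[f>=2](T) → 4
  R → 4
  (σ[f>=2](T) ⋈[f=h] R) → 3
  γ[b; MIN(h)→g]((σ[f>=2](T) ⋈[f=h] R)) → 2

== RESULT ==
b | g
8 | 2
9 | 5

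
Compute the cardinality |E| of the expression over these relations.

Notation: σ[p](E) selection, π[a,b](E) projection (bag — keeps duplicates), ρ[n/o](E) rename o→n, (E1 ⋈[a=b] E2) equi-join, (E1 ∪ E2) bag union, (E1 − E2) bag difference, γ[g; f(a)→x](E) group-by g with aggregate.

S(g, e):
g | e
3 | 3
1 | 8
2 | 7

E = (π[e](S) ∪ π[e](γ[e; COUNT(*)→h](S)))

Per-node cardinality:
  S → 3
  π[e](S) → 3
  S → 3
  γ[e; COUNT(*)→h](S) → 3
  π[e](γ[e; COUNT(*)→h](S)) → 3
  (π[e](S) ∪ π[e](γ[e; COUNT(*)→h](S))) → 6

|E| = 6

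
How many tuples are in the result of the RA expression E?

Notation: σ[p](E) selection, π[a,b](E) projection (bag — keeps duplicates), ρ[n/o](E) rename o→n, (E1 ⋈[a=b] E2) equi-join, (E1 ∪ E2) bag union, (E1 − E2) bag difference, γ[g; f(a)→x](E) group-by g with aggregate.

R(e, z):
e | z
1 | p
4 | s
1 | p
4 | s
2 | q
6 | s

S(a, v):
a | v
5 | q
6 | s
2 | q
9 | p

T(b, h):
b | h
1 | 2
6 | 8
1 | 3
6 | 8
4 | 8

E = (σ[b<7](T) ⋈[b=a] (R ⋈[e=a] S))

Row counts bottom-up:
  T → 5
  σ[b<7](T) → 5
  R → 6
  S → 4
  (R ⋈[e=a] S) → 2
  (σ[b<7](T) ⋈[b=a] (R ⋈[e=a] S)) → 2

|E| = 2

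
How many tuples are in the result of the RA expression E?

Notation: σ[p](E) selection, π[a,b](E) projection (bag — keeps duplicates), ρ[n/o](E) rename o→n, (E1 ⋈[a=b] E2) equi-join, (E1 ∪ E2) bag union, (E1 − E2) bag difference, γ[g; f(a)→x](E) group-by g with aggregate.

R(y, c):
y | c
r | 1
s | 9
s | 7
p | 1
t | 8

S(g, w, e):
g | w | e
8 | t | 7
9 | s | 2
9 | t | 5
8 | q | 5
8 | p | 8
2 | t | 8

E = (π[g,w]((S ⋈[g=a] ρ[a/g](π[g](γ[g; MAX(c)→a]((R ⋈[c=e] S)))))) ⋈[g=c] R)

Per-node cardinality:
  S → 6
  R → 5
  S → 6
  (R ⋈[c=e] S) → 3
  γ[g; MAX(c)→a]((R ⋈[c=e] S)) → 2
  π[g](γ[g; MAX(c)→a]((R ⋈[c=e] S))) → 2
  ρ[a/g](π[g](γ[g; MAX(c)→a]((R ⋈[c=e] S)))) → 2
  (S ⋈[g=a] ρ[a/g](π[g](γ[g; MAX(c)→a]((R ⋈[c=e] S))))) → 4
  π[g,w]((S ⋈[g=a] ρ[a/g](π[g](γ[g; MAX(c)→a]((R ⋈[c=e] S)))))) → 4
  R → 5
  (π[g,w]((S ⋈[g=a] ρ[a/g](π[g](γ[g; MAX(c)→a]((R ⋈[c=e] S)))))) ⋈[g=c] R) → 3

|E| = 3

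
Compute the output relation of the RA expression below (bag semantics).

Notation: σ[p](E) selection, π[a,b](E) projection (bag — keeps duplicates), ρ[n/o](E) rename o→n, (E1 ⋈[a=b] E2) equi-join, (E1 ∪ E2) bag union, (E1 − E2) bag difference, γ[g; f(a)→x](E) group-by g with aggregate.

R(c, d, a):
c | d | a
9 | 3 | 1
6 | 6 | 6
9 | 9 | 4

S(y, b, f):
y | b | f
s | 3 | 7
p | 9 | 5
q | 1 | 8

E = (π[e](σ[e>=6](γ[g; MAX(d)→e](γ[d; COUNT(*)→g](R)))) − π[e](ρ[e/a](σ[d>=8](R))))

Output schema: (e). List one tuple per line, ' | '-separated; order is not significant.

Stepwise |·|:
  R → 3
  γ[d; COUNT(*)→g](R) → 3
  γ[g; MAX(d)→e](γ[d; COUNT(*)→g](R)) → 1
  σ[e>=6](γ[g; MAX(d)→e](γ[d; COUNT(*)→g](R))) → 1
  π[e](σ[e>=6](γ[g; MAX(d)→e](γ[d; COUNT(*)→g](R)))) → 1
  R → 3
  σ[d>=8](R) → 1
  ρ[e/a](σ[d>=8](R)) → 1
  π[e](ρ[e/a](σ[d>=8](R))) → 1
  (π[e](σ[e>=6](γ[g; MAX(d)→e](γ[d; COUNT(*)→g](R)))) − π[e](ρ[e/a](σ[d>=8](R)))) → 1

== RESULT ==
e
9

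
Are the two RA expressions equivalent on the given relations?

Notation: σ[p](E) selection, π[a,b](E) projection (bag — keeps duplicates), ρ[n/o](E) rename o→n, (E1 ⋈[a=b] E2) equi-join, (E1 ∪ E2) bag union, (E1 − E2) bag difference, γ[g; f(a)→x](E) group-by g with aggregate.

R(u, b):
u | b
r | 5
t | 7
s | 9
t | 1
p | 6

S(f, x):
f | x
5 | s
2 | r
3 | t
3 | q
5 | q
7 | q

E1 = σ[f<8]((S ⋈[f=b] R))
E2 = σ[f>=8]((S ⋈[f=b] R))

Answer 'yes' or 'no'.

E1 row counts bottom-up:
  S → 6
  R → 5
  (S ⋈[f=b] R) → 3
  σ[f<8]((S ⋈[f=b] R)) → 3
E2 row counts bottom-up:
  S → 6
  R → 5
  (S ⋈[f=b] R) → 3
  σ[f>=8]((S ⋈[f=b] R)) → 0

E1 result:
f | x | u | b
5 | q | r | 5
5 | s | r | 5
7 | q | t | 7
E2 result:
f | x | u | b
(0 rows)
Witness: (7, 'q', 't', 7) appears 1× in E1 but 0× in E2.

no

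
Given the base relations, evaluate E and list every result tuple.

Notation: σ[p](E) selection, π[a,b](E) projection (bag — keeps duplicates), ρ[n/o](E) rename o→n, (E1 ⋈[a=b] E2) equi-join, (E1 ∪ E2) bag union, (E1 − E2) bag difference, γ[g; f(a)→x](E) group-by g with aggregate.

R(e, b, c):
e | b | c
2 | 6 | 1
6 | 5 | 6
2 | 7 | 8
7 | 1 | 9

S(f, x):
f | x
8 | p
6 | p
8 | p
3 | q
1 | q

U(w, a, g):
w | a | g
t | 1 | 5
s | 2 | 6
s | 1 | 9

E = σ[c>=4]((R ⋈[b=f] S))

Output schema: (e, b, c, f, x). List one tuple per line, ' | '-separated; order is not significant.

Stepwise |·|:
  R → 4
  S → 5
  (R ⋈[b=f] S) → 2
  σ[c>=4]((R ⋈[b=f] S)) → 1

== RESULT ==
e | b | c | f | x
7 | 1 | 9 | 1 | q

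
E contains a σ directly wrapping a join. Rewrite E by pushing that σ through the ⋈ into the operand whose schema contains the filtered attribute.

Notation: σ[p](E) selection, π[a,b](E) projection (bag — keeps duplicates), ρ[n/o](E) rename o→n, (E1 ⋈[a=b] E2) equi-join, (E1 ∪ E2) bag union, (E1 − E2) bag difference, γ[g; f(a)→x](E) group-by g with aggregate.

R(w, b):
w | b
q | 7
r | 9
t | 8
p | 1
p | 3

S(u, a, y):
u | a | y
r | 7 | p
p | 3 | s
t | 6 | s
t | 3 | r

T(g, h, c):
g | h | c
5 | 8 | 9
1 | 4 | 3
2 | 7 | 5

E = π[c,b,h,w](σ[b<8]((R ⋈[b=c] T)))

σ filters on b, owned by the left side.
E' = π[c,b,h,w]((σ[b<8](R) ⋈[b=c] T))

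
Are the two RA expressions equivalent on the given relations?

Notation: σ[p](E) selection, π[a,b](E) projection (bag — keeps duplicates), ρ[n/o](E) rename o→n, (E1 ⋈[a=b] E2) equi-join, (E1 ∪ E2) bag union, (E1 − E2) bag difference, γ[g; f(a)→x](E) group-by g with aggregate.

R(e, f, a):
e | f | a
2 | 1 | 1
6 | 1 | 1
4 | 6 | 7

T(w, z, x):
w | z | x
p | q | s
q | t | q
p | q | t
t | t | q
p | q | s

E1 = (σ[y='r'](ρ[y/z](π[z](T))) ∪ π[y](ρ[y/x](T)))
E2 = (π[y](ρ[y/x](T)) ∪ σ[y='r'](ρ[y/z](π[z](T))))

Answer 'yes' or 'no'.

E1 subexpression sizes:
  T → 5
  π[z](T) → 5
  ρ[y/z](π[z](T)) → 5
  σ[y='r'](ρ[y/z](π[z](T))) → 0
  T → 5
  ρ[y/x](T) → 5
  π[y](ρ[y/x](T)) → 5
  (σ[y='r'](ρ[y/z](π[z](T))) ∪ π[y](ρ[y/x](T))) → 5
E2 subexpression sizes:
  T → 5
  ρ[y/x](T) → 5
  π[y](ρ[y/x](T)) → 5
  T → 5
  π[z](T) → 5
  ρ[y/z](π[z](T)) → 5
  σ[y='r'](ρ[y/z](π[z](T))) → 0
  (π[y](ρ[y/x](T)) ∪ σ[y='r'](ρ[y/z](π[z](T)))) → 5

E1 and E2 produce the same multiset:
y
q
q
s
s
t

yes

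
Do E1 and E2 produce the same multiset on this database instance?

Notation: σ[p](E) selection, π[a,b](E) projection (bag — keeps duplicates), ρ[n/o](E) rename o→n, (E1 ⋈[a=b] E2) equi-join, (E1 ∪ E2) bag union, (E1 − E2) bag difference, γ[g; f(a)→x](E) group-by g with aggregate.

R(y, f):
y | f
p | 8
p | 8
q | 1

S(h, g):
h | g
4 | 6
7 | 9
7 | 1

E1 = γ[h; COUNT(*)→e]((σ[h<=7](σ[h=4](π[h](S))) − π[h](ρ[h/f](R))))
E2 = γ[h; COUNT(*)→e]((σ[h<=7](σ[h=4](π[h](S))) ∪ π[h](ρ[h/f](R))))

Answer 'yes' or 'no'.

E1 row counts bottom-up:
  S → 3
  π[h](S) → 3
  σ[h=4](π[h](S)) → 1
  σ[h<=7](σ[h=4](π[h](S))) → 1
  R → 3
  ρ[h/f](R) → 3
  π[h](ρ[h/f](R)) → 3
  (σ[h<=7](σ[h=4](π[h](S))) − π[h](ρ[h/f](R))) → 1
  γ[h; COUNT(*)→e]((σ[h<=7](σ[h=4](π[h](S))) − π[h](ρ[h/f](R)))) → 1
E2 row counts bottom-up:
  S → 3
  π[h](S) → 3
  σ[h=4](π[h](S)) → 1
  σ[h<=7](σ[h=4](π[h](S))) → 1
  R → 3
  ρ[h/f](R) → 3
  π[h](ρ[h/f](R)) → 3
  (σ[h<=7](σ[h=4](π[h](S))) ∪ π[h](ρ[h/f](R))) → 4
  γ[h; COUNT(*)→e]((σ[h<=7](σ[h=4](π[h](S))) ∪ π[h](ρ[h/f](R)))) → 3

E1 result:
h | e
4 | 1
E2 result:
h | e
1 | 1
4 | 1
8 | 2
Witness: (8, 2) appears 0× in E1 but 1× in E2.

no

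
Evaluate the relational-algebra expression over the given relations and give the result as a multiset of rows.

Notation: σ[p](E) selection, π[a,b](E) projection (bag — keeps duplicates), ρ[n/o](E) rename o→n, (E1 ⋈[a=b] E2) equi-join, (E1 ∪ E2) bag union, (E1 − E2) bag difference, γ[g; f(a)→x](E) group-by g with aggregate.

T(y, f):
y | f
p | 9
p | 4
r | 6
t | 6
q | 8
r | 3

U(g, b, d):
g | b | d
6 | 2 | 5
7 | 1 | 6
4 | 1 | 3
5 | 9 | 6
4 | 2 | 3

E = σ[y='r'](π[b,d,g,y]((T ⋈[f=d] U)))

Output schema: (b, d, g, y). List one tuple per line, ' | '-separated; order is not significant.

Per-node cardinality:
  T → 6
  U → 5
  (T ⋈[f=d] U) → 6
  π[b,d,g,y]((T ⋈[f=d] U)) → 6
  σ[y='r'](π[b,d,g,y]((T ⋈[f=d] U))) → 4

== RESULT ==
b | d | g | y
1 | 3 | 4 | r
1 | 6 | 7 | r
2 | 3 | 4 | r
9 | 6 | 5 | r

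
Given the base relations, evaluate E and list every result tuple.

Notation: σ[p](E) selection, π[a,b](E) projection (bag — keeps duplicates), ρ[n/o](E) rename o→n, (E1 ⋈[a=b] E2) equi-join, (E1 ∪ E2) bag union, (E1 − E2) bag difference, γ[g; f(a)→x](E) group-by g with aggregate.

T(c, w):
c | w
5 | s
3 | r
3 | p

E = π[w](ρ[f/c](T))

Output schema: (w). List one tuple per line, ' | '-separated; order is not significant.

Stepwise |·|:
  T → 3
  ρ[f/c](T) → 3
  π[w](ρ[f/c](T)) → 3

== RESULT ==
w
p
r
s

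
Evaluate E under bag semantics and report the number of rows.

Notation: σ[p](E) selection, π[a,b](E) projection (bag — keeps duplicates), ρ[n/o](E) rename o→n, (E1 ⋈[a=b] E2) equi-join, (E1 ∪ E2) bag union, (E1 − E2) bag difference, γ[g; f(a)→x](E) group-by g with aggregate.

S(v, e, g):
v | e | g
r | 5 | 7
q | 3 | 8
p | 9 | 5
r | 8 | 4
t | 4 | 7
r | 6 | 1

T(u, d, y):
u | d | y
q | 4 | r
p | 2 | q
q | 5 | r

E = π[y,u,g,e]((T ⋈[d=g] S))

Per-node cardinality:
  T → 3
  S → 6
  (T ⋈[d=g] S) → 2
  π[y,u,g,e]((T ⋈[d=g] S)) → 2

|E| = 2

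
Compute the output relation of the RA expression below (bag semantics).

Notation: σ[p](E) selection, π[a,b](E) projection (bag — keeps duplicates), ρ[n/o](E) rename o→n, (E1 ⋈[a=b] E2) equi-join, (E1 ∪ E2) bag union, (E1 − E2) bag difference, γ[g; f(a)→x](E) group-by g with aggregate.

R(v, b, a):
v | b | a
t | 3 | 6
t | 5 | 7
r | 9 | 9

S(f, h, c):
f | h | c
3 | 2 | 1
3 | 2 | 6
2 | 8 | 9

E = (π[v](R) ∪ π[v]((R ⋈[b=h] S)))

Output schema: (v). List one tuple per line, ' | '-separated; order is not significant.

Stepwise |·|:
  R → 3
  π[v](R) → 3
  R → 3
  S → 3
  (R ⋈[b=h] S) → 0
  π[v]((R ⋈[b=h] S)) → 0
  (π[v](R) ∪ π[v]((R ⋈[b=h] S))) → 3

== RESULT ==
v
r
t
t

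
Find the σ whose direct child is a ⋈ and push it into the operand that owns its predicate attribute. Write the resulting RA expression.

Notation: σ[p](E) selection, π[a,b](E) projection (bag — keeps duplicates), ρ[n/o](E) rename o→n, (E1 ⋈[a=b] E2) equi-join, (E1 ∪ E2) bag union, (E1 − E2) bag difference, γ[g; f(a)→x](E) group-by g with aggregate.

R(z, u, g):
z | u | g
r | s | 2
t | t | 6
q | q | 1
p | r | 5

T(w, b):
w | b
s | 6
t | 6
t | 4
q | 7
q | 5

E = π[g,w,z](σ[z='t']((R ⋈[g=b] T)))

σ filters on z, owned by the left side.
E' = π[g,w,z]((σ[z='t'](R) ⋈[g=b] T))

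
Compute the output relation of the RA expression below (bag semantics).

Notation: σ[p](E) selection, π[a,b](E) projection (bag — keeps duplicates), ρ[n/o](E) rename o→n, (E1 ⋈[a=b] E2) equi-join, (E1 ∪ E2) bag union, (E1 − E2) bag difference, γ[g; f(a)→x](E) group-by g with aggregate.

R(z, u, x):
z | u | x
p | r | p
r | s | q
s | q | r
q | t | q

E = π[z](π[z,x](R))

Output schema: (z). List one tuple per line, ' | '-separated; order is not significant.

Subexpression sizes:
  R → 4
  π[z,x](R) → 4
  π[z](π[z,x](R)) → 4

== RESULT ==
z
p
q
r
s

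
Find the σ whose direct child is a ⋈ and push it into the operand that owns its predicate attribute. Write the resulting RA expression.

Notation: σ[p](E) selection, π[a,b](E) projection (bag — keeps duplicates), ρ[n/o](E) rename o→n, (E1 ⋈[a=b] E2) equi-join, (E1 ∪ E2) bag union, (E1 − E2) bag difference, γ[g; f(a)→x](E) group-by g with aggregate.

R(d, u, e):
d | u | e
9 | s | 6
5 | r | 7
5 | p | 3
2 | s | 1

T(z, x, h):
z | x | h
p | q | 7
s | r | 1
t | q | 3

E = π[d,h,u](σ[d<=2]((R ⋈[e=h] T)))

σ filters on d, owned by the left side.
E' = π[d,h,u]((σ[d<=2](R) ⋈[e=h] T))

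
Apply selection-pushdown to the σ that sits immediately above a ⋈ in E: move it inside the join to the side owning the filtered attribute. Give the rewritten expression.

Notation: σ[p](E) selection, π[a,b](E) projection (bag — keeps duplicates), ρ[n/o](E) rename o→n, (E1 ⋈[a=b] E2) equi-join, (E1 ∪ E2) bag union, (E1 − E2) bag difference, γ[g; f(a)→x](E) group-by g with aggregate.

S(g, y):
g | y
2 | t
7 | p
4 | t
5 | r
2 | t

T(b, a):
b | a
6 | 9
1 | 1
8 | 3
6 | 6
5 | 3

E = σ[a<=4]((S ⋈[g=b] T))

σ filters on a, owned by the right side.
E' = (S ⋈[g=b] σ[a<=4](T))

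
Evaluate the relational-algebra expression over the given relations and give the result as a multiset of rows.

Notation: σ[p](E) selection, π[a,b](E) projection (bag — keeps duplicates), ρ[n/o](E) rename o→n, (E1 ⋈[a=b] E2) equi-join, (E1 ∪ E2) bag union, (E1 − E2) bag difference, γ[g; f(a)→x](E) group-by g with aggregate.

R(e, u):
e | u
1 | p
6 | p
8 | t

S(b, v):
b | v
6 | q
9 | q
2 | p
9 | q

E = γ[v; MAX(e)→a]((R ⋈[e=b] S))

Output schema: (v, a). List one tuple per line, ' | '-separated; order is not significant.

Stepwise |·|:
  R → 3
  S → 4
  (R ⋈[e=b] S) → 1
  γ[v; MAX(e)→a]((R ⋈[e=b] S)) → 1

== RESULT ==
v | a
q | 6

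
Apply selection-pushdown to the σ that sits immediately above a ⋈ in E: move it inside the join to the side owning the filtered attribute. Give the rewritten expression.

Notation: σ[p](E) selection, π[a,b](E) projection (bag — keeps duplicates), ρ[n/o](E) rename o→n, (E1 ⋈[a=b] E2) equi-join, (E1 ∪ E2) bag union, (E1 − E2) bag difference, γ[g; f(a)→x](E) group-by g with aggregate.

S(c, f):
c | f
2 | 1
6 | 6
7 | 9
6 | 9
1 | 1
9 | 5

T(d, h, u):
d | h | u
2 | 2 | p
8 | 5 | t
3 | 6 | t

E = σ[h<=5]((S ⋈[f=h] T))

σ filters on h, owned by the right side.
E' = (S ⋈[f=h] σ[h<=5](T))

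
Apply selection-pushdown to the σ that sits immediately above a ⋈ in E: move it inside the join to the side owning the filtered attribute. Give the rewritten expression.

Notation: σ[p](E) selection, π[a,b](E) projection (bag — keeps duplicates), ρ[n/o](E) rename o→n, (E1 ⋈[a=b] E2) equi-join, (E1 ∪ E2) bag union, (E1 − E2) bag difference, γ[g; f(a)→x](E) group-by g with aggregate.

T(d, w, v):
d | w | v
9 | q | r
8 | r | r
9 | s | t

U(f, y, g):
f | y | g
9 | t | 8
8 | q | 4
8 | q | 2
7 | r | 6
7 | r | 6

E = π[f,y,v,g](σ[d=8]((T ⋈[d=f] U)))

σ filters on d, owned by the left side.
E' = π[f,y,v,g]((σ[d=8](T) ⋈[d=f] U))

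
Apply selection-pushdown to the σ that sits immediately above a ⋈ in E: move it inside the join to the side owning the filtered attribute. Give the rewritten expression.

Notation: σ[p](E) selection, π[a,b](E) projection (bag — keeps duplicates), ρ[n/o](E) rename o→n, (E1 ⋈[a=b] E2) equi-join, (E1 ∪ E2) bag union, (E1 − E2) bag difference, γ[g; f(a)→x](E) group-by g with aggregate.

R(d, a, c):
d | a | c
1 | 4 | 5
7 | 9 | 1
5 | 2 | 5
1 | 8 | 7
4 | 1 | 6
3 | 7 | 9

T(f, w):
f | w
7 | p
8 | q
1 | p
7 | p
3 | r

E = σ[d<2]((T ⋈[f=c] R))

σ filters on d, owned by the right side.
E' = (T ⋈[f=c] σ[d<2](R))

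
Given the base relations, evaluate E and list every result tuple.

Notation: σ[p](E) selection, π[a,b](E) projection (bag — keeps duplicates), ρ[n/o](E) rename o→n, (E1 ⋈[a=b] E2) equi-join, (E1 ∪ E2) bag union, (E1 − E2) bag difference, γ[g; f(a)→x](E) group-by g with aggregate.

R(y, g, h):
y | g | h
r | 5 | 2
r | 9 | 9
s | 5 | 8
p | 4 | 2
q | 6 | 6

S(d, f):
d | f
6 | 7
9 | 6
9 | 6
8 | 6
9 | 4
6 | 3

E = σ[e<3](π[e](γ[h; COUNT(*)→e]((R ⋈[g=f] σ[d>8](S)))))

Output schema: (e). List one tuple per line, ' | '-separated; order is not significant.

Row counts bottom-up:
  R → 5
  S → 6
  σ[d>8](S) → 3
  (R ⋈[g=f] σ[d>8](S)) → 3
  γ[h; COUNT(*)→e]((R ⋈[g=f] σ[d>8](S))) → 2
  π[e](γ[h; COUNT(*)→e]((R ⋈[g=f] σ[d>8](S)))) → 2
  σ[e<3](π[e](γ[h; COUNT(*)→e]((R ⋈[g=f] σ[d>8](S))))) → 2

== RESULT ==
e
1
2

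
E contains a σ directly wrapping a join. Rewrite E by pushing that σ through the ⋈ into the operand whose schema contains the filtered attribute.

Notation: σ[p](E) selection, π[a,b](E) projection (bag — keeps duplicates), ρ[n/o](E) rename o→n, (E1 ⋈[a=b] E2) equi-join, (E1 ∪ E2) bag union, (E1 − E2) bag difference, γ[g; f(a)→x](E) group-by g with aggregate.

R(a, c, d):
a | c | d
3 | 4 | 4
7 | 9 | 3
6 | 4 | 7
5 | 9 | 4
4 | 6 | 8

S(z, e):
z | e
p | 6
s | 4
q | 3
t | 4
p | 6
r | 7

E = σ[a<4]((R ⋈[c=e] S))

σ filters on a, owned by the left side.
E' = (σ[a<4](R) ⋈[c=e] S)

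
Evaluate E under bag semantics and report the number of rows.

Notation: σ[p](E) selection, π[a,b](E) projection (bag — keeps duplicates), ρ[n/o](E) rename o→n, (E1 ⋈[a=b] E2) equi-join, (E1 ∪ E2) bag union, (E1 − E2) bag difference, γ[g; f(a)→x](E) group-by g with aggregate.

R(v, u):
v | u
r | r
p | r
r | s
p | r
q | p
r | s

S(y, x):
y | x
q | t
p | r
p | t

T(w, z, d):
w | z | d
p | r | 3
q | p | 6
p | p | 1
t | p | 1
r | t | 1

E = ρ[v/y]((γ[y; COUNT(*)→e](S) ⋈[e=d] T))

Row counts bottom-up:
  S → 3
  γ[y; COUNT(*)→e](S) → 2
  T → 5
  (γ[y; COUNT(*)→e](S) ⋈[e=d] T) → 3
  ρ[v/y]((γ[y; COUNT(*)→e](S) ⋈[e=d] T)) → 3

|E| = 3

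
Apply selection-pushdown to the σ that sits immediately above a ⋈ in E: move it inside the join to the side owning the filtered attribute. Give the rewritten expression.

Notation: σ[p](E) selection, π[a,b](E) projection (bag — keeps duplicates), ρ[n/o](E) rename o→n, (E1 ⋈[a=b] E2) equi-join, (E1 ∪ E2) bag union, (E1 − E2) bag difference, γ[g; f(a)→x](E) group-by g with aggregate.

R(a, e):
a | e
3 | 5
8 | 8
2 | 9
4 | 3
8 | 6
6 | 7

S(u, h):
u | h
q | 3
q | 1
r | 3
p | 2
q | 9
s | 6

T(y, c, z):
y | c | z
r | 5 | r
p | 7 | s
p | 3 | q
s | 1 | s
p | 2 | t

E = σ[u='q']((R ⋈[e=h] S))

σ filters on u, owned by the right side.
E' = (R ⋈[e=h] σ[u='q'](S))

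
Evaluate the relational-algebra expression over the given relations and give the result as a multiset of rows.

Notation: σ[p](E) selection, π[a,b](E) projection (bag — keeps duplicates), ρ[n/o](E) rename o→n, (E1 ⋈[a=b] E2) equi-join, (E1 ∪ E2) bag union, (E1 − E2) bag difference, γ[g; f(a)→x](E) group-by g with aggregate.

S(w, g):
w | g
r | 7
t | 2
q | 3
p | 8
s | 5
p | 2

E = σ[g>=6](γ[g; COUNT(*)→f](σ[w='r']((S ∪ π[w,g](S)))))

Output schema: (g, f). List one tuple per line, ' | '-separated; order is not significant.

Subexpression sizes:
  S → 6
  S → 6
  π[w,g](S) → 6
  (S ∪ π[w,g](S)) → 12
  σ[w='r']((S ∪ π[w,g](S))) → 2
  γ[g; COUNT(*)→f](σ[w='r']((S ∪ π[w,g](S)))) → 1
  σ[g>=6](γ[g; COUNT(*)→f](σ[w='r']((S ∪ π[w,g](S))))) → 1

== RESULT ==
g | f
7 | 2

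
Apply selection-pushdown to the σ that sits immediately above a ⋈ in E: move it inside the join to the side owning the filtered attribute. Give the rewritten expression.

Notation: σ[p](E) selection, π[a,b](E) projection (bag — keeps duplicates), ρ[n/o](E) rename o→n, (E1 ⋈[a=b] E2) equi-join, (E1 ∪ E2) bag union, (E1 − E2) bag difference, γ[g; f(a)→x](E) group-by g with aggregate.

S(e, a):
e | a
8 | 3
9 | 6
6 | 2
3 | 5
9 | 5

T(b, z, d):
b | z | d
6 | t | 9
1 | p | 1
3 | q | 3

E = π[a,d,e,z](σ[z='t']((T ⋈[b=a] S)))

σ filters on z, owned by the left side.
E' = π[a,d,e,z]((σ[z='t'](T) ⋈[b=a] S))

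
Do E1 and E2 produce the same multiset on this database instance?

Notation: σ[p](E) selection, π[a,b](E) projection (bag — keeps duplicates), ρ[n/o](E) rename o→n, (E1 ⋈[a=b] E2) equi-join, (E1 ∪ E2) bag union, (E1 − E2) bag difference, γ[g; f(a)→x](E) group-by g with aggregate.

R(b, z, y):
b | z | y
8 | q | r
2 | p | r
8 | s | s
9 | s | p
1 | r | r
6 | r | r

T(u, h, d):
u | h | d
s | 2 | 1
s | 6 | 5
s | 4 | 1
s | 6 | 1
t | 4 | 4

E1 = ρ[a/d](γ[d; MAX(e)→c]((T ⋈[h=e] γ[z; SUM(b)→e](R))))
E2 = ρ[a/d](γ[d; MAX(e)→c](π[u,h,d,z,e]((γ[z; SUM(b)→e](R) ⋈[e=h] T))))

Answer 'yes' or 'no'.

E1 stepwise |·|:
  T → 5
  R → 6
  γ[z; SUM(b)→e](R) → 4
  (T ⋈[h=e] γ[z; SUM(b)→e](R)) → 1
  γ[d; MAX(e)→c]((T ⋈[h=e] γ[z; SUM(b)→e](R))) → 1
  ρ[a/d](γ[d; MAX(e)→c]((T ⋈[h=e] γ[z; SUM(b)→e](R)))) → 1
E2 stepwise |·|:
  R → 6
  γ[z; SUM(b)→e](R) → 4
  T → 5
  (γ[z; SUM(b)→e](R) ⋈[e=h] T) → 1
  π[u,h,d,z,e]((γ[z; SUM(b)→e](R) ⋈[e=h] T)) → 1
  γ[d; MAX(e)→c](π[u,h,d,z,e]((γ[z; SUM(b)→e](R) ⋈[e=h] T))) → 1
  ρ[a/d](γ[d; MAX(e)→c](π[u,h,d,z,e]((γ[z; SUM(b)→e](R) ⋈[e=h] T)))) → 1

E1 and E2 produce the same multiset:
a | c
1 | 2

yes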